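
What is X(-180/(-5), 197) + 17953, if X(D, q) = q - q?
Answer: 17953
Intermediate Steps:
X(D, q) = 0
X(-180/(-5), 197) + 17953 = 0 + 17953 = 17953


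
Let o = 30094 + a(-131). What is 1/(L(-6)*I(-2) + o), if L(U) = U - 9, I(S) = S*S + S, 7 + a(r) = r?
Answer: 1/29926 ≈ 3.3416e-5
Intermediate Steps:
a(r) = -7 + r
I(S) = S + S**2 (I(S) = S**2 + S = S + S**2)
L(U) = -9 + U
o = 29956 (o = 30094 + (-7 - 131) = 30094 - 138 = 29956)
1/(L(-6)*I(-2) + o) = 1/((-9 - 6)*(-2*(1 - 2)) + 29956) = 1/(-(-30)*(-1) + 29956) = 1/(-15*2 + 29956) = 1/(-30 + 29956) = 1/29926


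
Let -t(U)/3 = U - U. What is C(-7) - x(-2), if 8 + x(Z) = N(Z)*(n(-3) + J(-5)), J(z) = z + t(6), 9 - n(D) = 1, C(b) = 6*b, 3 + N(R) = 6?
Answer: -43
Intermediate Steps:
N(R) = 3 (N(R) = -3 + 6 = 3)
t(U) = 0 (t(U) = -3*(U - U) = -3*0 = 0)
n(D) = 8 (n(D) = 9 - 1*1 = 9 - 1 = 8)
J(z) = z (J(z) = z + 0 = z)
x(Z) = 1 (x(Z) = -8 + 3*(8 - 5) = -8 + 3*3 = -8 + 9 = 1)
C(-7) - x(-2) = 6*(-7) - 1*1 = -42 - 1 = -43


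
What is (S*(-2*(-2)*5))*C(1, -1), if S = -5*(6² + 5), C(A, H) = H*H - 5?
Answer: 16400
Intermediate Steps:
C(A, H) = -5 + H² (C(A, H) = H² - 5 = -5 + H²)
S = -205 (S = -5*(36 + 5) = -5*41 = -205)
(S*(-2*(-2)*5))*C(1, -1) = (-205*(-2*(-2))*5)*(-5 + (-1)²) = (-820*5)*(-5 + 1) = -205*20*(-4) = -4100*(-4) = 16400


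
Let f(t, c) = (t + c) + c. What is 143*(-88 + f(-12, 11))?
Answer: -11154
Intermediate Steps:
f(t, c) = t + 2*c (f(t, c) = (c + t) + c = t + 2*c)
143*(-88 + f(-12, 11)) = 143*(-88 + (-12 + 2*11)) = 143*(-88 + (-12 + 22)) = 143*(-88 + 10) = 143*(-78) = -11154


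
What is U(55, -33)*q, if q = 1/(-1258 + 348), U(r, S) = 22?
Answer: -11/455 ≈ -0.024176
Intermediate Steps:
q = -1/910 (q = 1/(-910) = -1/910 ≈ -0.0010989)
U(55, -33)*q = 22*(-1/910) = -11/455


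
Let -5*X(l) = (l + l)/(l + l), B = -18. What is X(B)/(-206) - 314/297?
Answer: -323123/305910 ≈ -1.0563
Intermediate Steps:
X(l) = -⅕ (X(l) = -(l + l)/(5*(l + l)) = -2*l/(5*(2*l)) = -2*l*1/(2*l)/5 = -⅕*1 = -⅕)
X(B)/(-206) - 314/297 = -⅕/(-206) - 314/297 = -⅕*(-1/206) - 314*1/297 = 1/1030 - 314/297 = -323123/305910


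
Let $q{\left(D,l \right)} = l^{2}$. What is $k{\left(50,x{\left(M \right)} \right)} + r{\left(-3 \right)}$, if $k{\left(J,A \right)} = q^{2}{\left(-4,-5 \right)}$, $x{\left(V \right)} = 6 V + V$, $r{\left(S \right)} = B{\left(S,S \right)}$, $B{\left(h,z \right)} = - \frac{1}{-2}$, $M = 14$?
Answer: $\frac{1251}{2} \approx 625.5$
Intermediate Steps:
$B{\left(h,z \right)} = \frac{1}{2}$ ($B{\left(h,z \right)} = \left(-1\right) \left(- \frac{1}{2}\right) = \frac{1}{2}$)
$r{\left(S \right)} = \frac{1}{2}$
$x{\left(V \right)} = 7 V$
$k{\left(J,A \right)} = 625$ ($k{\left(J,A \right)} = \left(\left(-5\right)^{2}\right)^{2} = 25^{2} = 625$)
$k{\left(50,x{\left(M \right)} \right)} + r{\left(-3 \right)} = 625 + \frac{1}{2} = \frac{1251}{2}$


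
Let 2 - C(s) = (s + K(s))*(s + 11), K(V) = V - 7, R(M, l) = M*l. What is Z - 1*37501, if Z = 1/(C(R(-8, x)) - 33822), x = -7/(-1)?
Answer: -1469101676/39175 ≈ -37501.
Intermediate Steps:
x = 7 (x = -7*(-1) = 7)
K(V) = -7 + V
C(s) = 2 - (-7 + 2*s)*(11 + s) (C(s) = 2 - (s + (-7 + s))*(s + 11) = 2 - (-7 + 2*s)*(11 + s))
Z = -1/39175 (Z = 1/((79 - (-120)*7 - 2*(-8*7)²) - 33822) = 1/((79 - 15*(-56) - 2*(-56)²) - 33822) = 1/((79 + 840 - 2*3136) - 33822) = 1/((79 + 840 - 6272) - 33822) = 1/(-5353 - 33822) = 1/(-39175) = -1/39175 ≈ -2.5526e-5)
Z - 1*37501 = -1/39175 - 1*37501 = -1/39175 - 37501 = -1469101676/39175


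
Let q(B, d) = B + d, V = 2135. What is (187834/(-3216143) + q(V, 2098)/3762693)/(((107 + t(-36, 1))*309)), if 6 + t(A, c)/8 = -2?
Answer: -231049247881/53596917917475471 ≈ -4.3109e-6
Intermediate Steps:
t(A, c) = -64 (t(A, c) = -48 + 8*(-2) = -48 - 16 = -64)
(187834/(-3216143) + q(V, 2098)/3762693)/(((107 + t(-36, 1))*309)) = (187834/(-3216143) + (2135 + 2098)/3762693)/(((107 - 64)*309)) = (187834*(-1/3216143) + 4233*(1/3762693))/((43*309)) = (-187834/3216143 + 1411/1254231)/13287 = -231049247881/4033786251033*1/13287 = -231049247881/53596917917475471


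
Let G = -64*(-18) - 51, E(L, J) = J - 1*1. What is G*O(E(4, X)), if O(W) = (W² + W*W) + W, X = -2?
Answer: 16515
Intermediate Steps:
E(L, J) = -1 + J (E(L, J) = J - 1 = -1 + J)
G = 1101 (G = 1152 - 51 = 1101)
O(W) = W + 2*W² (O(W) = (W² + W²) + W = 2*W² + W = W + 2*W²)
G*O(E(4, X)) = 1101*((-1 - 2)*(1 + 2*(-1 - 2))) = 1101*(-3*(1 + 2*(-3))) = 1101*(-3*(1 - 6)) = 1101*(-3*(-5)) = 1101*15 = 16515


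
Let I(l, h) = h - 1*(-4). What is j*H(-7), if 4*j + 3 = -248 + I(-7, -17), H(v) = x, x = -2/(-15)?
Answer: -44/5 ≈ -8.8000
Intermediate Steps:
x = 2/15 (x = -2*(-1/15) = 2/15 ≈ 0.13333)
H(v) = 2/15
I(l, h) = 4 + h (I(l, h) = h + 4 = 4 + h)
j = -66 (j = -¾ + (-248 + (4 - 17))/4 = -¾ + (-248 - 13)/4 = -¾ + (¼)*(-261) = -¾ - 261/4 = -66)
j*H(-7) = -66*2/15 = -44/5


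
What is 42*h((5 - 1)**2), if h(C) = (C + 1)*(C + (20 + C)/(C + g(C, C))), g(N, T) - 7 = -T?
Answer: 15096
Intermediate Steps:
g(N, T) = 7 - T
h(C) = (1 + C)*(20/7 + 8*C/7) (h(C) = (C + 1)*(C + (20 + C)/(C + (7 - C))) = (1 + C)*(C + (20 + C)/7) = (1 + C)*(C + (20 + C)*(1/7)) = (1 + C)*(C + (20/7 + C/7)) = (1 + C)*(20/7 + 8*C/7))
42*h((5 - 1)**2) = 42*(20/7 + 4*(5 - 1)**2 + 8*((5 - 1)**2)**2/7) = 42*(20/7 + 4*4**2 + 8*(4**2)**2/7) = 42*(20/7 + 4*16 + (8/7)*16**2) = 42*(20/7 + 64 + (8/7)*256) = 42*(20/7 + 64 + 2048/7) = 42*(2516/7) = 15096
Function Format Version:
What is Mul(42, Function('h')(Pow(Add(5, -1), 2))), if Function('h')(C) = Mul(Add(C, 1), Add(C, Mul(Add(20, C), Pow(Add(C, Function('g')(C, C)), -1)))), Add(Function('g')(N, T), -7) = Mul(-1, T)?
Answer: 15096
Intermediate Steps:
Function('g')(N, T) = Add(7, Mul(-1, T))
Function('h')(C) = Mul(Add(1, C), Add(Rational(20, 7), Mul(Rational(8, 7), C))) (Function('h')(C) = Mul(Add(C, 1), Add(C, Mul(Add(20, C), Pow(Add(C, Add(7, Mul(-1, C))), -1)))) = Mul(Add(1, C), Add(C, Mul(Add(20, C), Pow(7, -1)))) = Mul(Add(1, C), Add(C, Mul(Add(20, C), Rational(1, 7)))) = Mul(Add(1, C), Add(C, Add(Rational(20, 7), Mul(Rational(1, 7), C)))) = Mul(Add(1, C), Add(Rational(20, 7), Mul(Rational(8, 7), C))))
Mul(42, Function('h')(Pow(Add(5, -1), 2))) = Mul(42, Add(Rational(20, 7), Mul(4, Pow(Add(5, -1), 2)), Mul(Rational(8, 7), Pow(Pow(Add(5, -1), 2), 2)))) = Mul(42, Add(Rational(20, 7), Mul(4, Pow(4, 2)), Mul(Rational(8, 7), Pow(Pow(4, 2), 2)))) = Mul(42, Add(Rational(20, 7), Mul(4, 16), Mul(Rational(8, 7), Pow(16, 2)))) = Mul(42, Add(Rational(20, 7), 64, Mul(Rational(8, 7), 256))) = Mul(42, Add(Rational(20, 7), 64, Rational(2048, 7))) = Mul(42, Rational(2516, 7)) = 15096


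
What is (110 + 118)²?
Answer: 51984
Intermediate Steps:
(110 + 118)² = 228² = 51984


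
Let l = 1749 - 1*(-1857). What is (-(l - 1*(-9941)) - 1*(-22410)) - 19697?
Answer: -10834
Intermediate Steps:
l = 3606 (l = 1749 + 1857 = 3606)
(-(l - 1*(-9941)) - 1*(-22410)) - 19697 = (-(3606 - 1*(-9941)) - 1*(-22410)) - 19697 = (-(3606 + 9941) + 22410) - 19697 = (-1*13547 + 22410) - 19697 = (-13547 + 22410) - 19697 = 8863 - 19697 = -10834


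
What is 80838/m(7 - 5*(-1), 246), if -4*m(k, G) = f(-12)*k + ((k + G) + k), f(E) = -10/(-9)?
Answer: -485028/425 ≈ -1141.2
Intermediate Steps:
f(E) = 10/9 (f(E) = -10*(-⅑) = 10/9)
m(k, G) = -7*k/9 - G/4 (m(k, G) = -(10*k/9 + ((k + G) + k))/4 = -(10*k/9 + ((G + k) + k))/4 = -(10*k/9 + (G + 2*k))/4 = -(G + 28*k/9)/4 = -7*k/9 - G/4)
80838/m(7 - 5*(-1), 246) = 80838/(-7*(7 - 5*(-1))/9 - ¼*246) = 80838/(-7*(7 + 5)/9 - 123/2) = 80838/(-7/9*12 - 123/2) = 80838/(-28/3 - 123/2) = 80838/(-425/6) = 80838*(-6/425) = -485028/425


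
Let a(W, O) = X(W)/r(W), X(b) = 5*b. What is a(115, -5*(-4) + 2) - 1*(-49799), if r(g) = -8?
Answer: 397817/8 ≈ 49727.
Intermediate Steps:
a(W, O) = -5*W/8 (a(W, O) = (5*W)/(-8) = (5*W)*(-⅛) = -5*W/8)
a(115, -5*(-4) + 2) - 1*(-49799) = -5/8*115 - 1*(-49799) = -575/8 + 49799 = 397817/8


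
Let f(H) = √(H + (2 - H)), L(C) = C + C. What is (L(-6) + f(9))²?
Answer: (12 - √2)² ≈ 112.06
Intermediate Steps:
L(C) = 2*C
f(H) = √2
(L(-6) + f(9))² = (2*(-6) + √2)² = (-12 + √2)²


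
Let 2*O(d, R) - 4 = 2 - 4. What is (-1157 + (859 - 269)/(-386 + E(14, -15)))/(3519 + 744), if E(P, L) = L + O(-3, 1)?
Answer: -46339/170520 ≈ -0.27175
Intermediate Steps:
O(d, R) = 1 (O(d, R) = 2 + (2 - 4)/2 = 2 + (½)*(-2) = 2 - 1 = 1)
E(P, L) = 1 + L (E(P, L) = L + 1 = 1 + L)
(-1157 + (859 - 269)/(-386 + E(14, -15)))/(3519 + 744) = (-1157 + (859 - 269)/(-386 + (1 - 15)))/(3519 + 744) = (-1157 + 590/(-386 - 14))/4263 = (-1157 + 590/(-400))*(1/4263) = (-1157 + 590*(-1/400))*(1/4263) = (-1157 - 59/40)*(1/4263) = -46339/40*1/4263 = -46339/170520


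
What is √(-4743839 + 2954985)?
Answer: I*√1788854 ≈ 1337.5*I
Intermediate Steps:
√(-4743839 + 2954985) = √(-1788854) = I*√1788854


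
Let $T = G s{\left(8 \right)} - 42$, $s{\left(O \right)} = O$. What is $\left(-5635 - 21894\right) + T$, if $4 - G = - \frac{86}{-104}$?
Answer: $- \frac{358093}{13} \approx -27546.0$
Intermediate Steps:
$G = \frac{165}{52}$ ($G = 4 - - \frac{86}{-104} = 4 - \left(-86\right) \left(- \frac{1}{104}\right) = 4 - \frac{43}{52} = \frac{165}{52} \approx 3.1731$)
$T = - \frac{216}{13}$ ($T = \frac{165}{52} \cdot 8 - 42 = \frac{330}{13} - 42 = - \frac{216}{13} \approx -16.615$)
$\left(-5635 - 21894\right) + T = \left(-5635 - 21894\right) - \frac{216}{13} = -27529 - \frac{216}{13} = - \frac{358093}{13}$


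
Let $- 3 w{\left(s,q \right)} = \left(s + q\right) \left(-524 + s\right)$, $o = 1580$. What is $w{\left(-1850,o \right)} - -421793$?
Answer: $208133$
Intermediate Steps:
$w{\left(s,q \right)} = - \frac{\left(-524 + s\right) \left(q + s\right)}{3}$ ($w{\left(s,q \right)} = - \frac{\left(s + q\right) \left(-524 + s\right)}{3} = - \frac{\left(q + s\right) \left(-524 + s\right)}{3} = - \frac{\left(-524 + s\right) \left(q + s\right)}{3}$)
$w{\left(-1850,o \right)} - -421793 = \left(- \frac{\left(-1850\right)^{2}}{3} + \frac{524}{3} \cdot 1580 + \frac{524}{3} \left(-1850\right) - \frac{1580}{3} \left(-1850\right)\right) - -421793 = \left(\left(- \frac{1}{3}\right) 3422500 + \frac{827920}{3} - \frac{969400}{3} + \frac{2923000}{3}\right) + 421793 = \left(- \frac{3422500}{3} + \frac{827920}{3} - \frac{969400}{3} + \frac{2923000}{3}\right) + 421793 = -213660 + 421793 = 208133$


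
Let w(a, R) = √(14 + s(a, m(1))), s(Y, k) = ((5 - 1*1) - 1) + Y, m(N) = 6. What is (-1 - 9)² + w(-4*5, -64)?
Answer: 100 + I*√3 ≈ 100.0 + 1.732*I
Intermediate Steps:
s(Y, k) = 3 + Y (s(Y, k) = ((5 - 1) - 1) + Y = (4 - 1) + Y = 3 + Y)
w(a, R) = √(17 + a) (w(a, R) = √(14 + (3 + a)) = √(17 + a))
(-1 - 9)² + w(-4*5, -64) = (-1 - 9)² + √(17 - 4*5) = (-10)² + √(17 - 20) = 100 + √(-3) = 100 + I*√3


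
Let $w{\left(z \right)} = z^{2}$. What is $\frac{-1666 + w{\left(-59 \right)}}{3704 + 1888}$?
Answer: $\frac{605}{1864} \approx 0.32457$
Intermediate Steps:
$\frac{-1666 + w{\left(-59 \right)}}{3704 + 1888} = \frac{-1666 + \left(-59\right)^{2}}{3704 + 1888} = \frac{-1666 + 3481}{5592} = 1815 \cdot \frac{1}{5592} = \frac{605}{1864}$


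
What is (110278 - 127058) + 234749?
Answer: 217969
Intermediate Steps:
(110278 - 127058) + 234749 = -16780 + 234749 = 217969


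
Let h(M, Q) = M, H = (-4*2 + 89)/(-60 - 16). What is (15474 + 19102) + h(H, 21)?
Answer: 2627695/76 ≈ 34575.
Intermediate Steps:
H = -81/76 (H = (-8 + 89)/(-76) = 81*(-1/76) = -81/76 ≈ -1.0658)
(15474 + 19102) + h(H, 21) = (15474 + 19102) - 81/76 = 34576 - 81/76 = 2627695/76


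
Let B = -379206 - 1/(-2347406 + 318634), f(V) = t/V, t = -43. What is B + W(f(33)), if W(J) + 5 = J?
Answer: -25388064980599/66949476 ≈ -3.7921e+5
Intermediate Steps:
f(V) = -43/V
W(J) = -5 + J
B = -769322515031/2028772 (B = -379206 - 1/(-2028772) = -379206 - 1*(-1/2028772) = -379206 + 1/2028772 = -769322515031/2028772 ≈ -3.7921e+5)
B + W(f(33)) = -769322515031/2028772 + (-5 - 43/33) = -769322515031/2028772 - 208/33 = -25388064980599/66949476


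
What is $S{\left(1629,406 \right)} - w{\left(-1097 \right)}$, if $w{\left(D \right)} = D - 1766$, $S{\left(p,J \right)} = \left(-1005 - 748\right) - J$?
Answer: $704$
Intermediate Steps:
$S{\left(p,J \right)} = -1753 - J$ ($S{\left(p,J \right)} = \left(-1005 - 748\right) - J = -1753 - J$)
$w{\left(D \right)} = -1766 + D$
$S{\left(1629,406 \right)} - w{\left(-1097 \right)} = \left(-1753 - 406\right) - \left(-1766 - 1097\right) = \left(-1753 - 406\right) - -2863 = -2159 + 2863 = 704$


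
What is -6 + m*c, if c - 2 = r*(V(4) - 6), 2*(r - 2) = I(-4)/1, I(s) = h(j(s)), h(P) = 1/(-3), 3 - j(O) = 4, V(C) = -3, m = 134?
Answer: -1949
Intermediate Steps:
j(O) = -1 (j(O) = 3 - 1*4 = 3 - 4 = -1)
h(P) = -⅓
I(s) = -⅓
r = 11/6 (r = 2 + (-⅓/1)/2 = 2 + (-⅓*1)/2 = 2 + (½)*(-⅓) = 2 - ⅙ = 11/6 ≈ 1.8333)
c = -29/2 (c = 2 + 11*(-3 - 6)/6 = 2 + (11/6)*(-9) = 2 - 33/2 = -29/2 ≈ -14.500)
-6 + m*c = -6 + 134*(-29/2) = -6 - 1943 = -1949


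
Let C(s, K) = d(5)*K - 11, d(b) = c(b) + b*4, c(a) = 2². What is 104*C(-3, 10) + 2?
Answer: 23818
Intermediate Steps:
c(a) = 4
d(b) = 4 + 4*b (d(b) = 4 + b*4 = 4 + 4*b)
C(s, K) = -11 + 24*K (C(s, K) = (4 + 4*5)*K - 11 = (4 + 20)*K - 11 = 24*K - 11 = -11 + 24*K)
104*C(-3, 10) + 2 = 104*(-11 + 24*10) + 2 = 104*(-11 + 240) + 2 = 104*229 + 2 = 23816 + 2 = 23818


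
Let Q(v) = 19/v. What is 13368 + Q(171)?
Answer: 120313/9 ≈ 13368.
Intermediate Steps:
13368 + Q(171) = 13368 + 19/171 = 13368 + 19*(1/171) = 13368 + ⅑ = 120313/9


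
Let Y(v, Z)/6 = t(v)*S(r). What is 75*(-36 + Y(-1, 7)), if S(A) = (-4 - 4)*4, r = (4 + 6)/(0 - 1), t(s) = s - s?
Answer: -2700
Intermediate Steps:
t(s) = 0
r = -10 (r = 10/(-1) = 10*(-1) = -10)
S(A) = -32 (S(A) = -8*4 = -32)
Y(v, Z) = 0 (Y(v, Z) = 6*(0*(-32)) = 6*0 = 0)
75*(-36 + Y(-1, 7)) = 75*(-36 + 0) = 75*(-36) = -2700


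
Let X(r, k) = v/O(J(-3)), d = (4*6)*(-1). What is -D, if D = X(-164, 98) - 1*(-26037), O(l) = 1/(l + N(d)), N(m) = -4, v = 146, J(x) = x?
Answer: -25015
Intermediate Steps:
d = -24 (d = 24*(-1) = -24)
O(l) = 1/(-4 + l) (O(l) = 1/(l - 4) = 1/(-4 + l))
X(r, k) = -1022 (X(r, k) = 146/(1/(-4 - 3)) = 146/(1/(-7)) = 146/(-⅐) = 146*(-7) = -1022)
D = 25015 (D = -1022 - 1*(-26037) = -1022 + 26037 = 25015)
-D = -1*25015 = -25015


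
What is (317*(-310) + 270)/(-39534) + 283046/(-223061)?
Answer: 5335018718/4409246787 ≈ 1.2100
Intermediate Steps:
(317*(-310) + 270)/(-39534) + 283046/(-223061) = (-98270 + 270)*(-1/39534) + 283046*(-1/223061) = -98000*(-1/39534) - 283046/223061 = 49000/19767 - 283046/223061 = 5335018718/4409246787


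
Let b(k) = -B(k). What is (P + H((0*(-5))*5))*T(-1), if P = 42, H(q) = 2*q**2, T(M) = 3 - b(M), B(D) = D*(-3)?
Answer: 252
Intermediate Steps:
B(D) = -3*D
b(k) = 3*k (b(k) = -(-3)*k = 3*k)
T(M) = 3 - 3*M
(P + H((0*(-5))*5))*T(-1) = (42 + 2*((0*(-5))*5)**2)*(3 - 3*(-1)) = (42 + 2*(0*5)**2)*(3 + 3) = (42 + 2*0**2)*6 = (42 + 2*0)*6 = (42 + 0)*6 = 42*6 = 252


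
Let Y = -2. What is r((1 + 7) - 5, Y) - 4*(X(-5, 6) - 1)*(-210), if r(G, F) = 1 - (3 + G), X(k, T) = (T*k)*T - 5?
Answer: -156245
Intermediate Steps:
X(k, T) = -5 + k*T**2 (X(k, T) = k*T**2 - 5 = -5 + k*T**2)
r(G, F) = -2 - G (r(G, F) = 1 + (-3 - G) = -2 - G)
r((1 + 7) - 5, Y) - 4*(X(-5, 6) - 1)*(-210) = (-2 - ((1 + 7) - 5)) - 4*((-5 - 5*6**2) - 1)*(-210) = (-2 - (8 - 5)) - 4*((-5 - 5*36) - 1)*(-210) = (-2 - 1*3) - 4*((-5 - 180) - 1)*(-210) = (-2 - 3) - 4*(-185 - 1)*(-210) = -5 - 4*(-186)*(-210) = -5 + 744*(-210) = -5 - 156240 = -156245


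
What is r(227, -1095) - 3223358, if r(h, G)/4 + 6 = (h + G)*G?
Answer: 578458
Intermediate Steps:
r(h, G) = -24 + 4*G*(G + h) (r(h, G) = -24 + 4*((h + G)*G) = -24 + 4*((G + h)*G) = -24 + 4*(G*(G + h)) = -24 + 4*G*(G + h))
r(227, -1095) - 3223358 = (-24 + 4*(-1095)² + 4*(-1095)*227) - 3223358 = (-24 + 4*1199025 - 994260) - 3223358 = (-24 + 4796100 - 994260) - 3223358 = 3801816 - 3223358 = 578458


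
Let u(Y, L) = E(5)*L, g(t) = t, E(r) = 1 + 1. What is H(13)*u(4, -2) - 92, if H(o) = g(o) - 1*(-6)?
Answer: -168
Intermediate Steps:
E(r) = 2
u(Y, L) = 2*L
H(o) = 6 + o (H(o) = o - 1*(-6) = o + 6 = 6 + o)
H(13)*u(4, -2) - 92 = (6 + 13)*(2*(-2)) - 92 = 19*(-4) - 92 = -76 - 92 = -168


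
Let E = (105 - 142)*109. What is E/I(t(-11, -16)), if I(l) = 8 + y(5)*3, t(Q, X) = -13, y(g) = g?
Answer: -4033/23 ≈ -175.35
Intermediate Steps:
I(l) = 23 (I(l) = 8 + 5*3 = 8 + 15 = 23)
E = -4033 (E = -37*109 = -4033)
E/I(t(-11, -16)) = -4033/23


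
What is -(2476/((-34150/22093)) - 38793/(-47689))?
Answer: 1303685838851/814289675 ≈ 1601.0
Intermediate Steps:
-(2476/((-34150/22093)) - 38793/(-47689)) = -(2476/((-34150*1/22093)) - 38793*(-1/47689)) = -(2476/(-34150/22093) + 38793/47689) = -(2476*(-22093/34150) + 38793/47689) = -(-27351134/17075 + 38793/47689) = -1*(-1303685838851/814289675) = 1303685838851/814289675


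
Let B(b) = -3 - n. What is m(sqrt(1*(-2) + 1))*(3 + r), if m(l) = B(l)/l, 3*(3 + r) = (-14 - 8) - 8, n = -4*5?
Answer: 170*I ≈ 170.0*I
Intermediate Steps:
n = -20
r = -13 (r = -3 + ((-14 - 8) - 8)/3 = -3 + (-22 - 8)/3 = -3 + (1/3)*(-30) = -3 - 10 = -13)
B(b) = 17 (B(b) = -3 - 1*(-20) = -3 + 20 = 17)
m(l) = 17/l
m(sqrt(1*(-2) + 1))*(3 + r) = (17/(sqrt(1*(-2) + 1)))*(3 - 13) = (17/(sqrt(-2 + 1)))*(-10) = (17/(sqrt(-1)))*(-10) = (17/I)*(-10) = (17*(-I))*(-10) = -17*I*(-10) = 170*I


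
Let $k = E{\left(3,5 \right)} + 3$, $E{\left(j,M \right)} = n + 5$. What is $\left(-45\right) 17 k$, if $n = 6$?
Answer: $-10710$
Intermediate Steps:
$E{\left(j,M \right)} = 11$ ($E{\left(j,M \right)} = 6 + 5 = 11$)
$k = 14$ ($k = 11 + 3 = 14$)
$\left(-45\right) 17 k = \left(-45\right) 17 \cdot 14 = \left(-765\right) 14 = -10710$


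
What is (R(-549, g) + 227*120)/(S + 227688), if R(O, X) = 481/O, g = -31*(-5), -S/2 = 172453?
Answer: -14954279/64352682 ≈ -0.23238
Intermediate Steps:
S = -344906 (S = -2*172453 = -344906)
g = 155
(R(-549, g) + 227*120)/(S + 227688) = (481/(-549) + 227*120)/(-344906 + 227688) = (481*(-1/549) + 27240)/(-117218) = (-481/549 + 27240)*(-1/117218) = (14954279/549)*(-1/117218) = -14954279/64352682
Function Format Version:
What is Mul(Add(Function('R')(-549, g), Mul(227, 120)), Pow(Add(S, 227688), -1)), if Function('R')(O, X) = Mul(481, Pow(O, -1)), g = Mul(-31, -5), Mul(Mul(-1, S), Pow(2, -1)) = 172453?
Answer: Rational(-14954279, 64352682) ≈ -0.23238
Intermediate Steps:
S = -344906 (S = Mul(-2, 172453) = -344906)
g = 155
Mul(Add(Function('R')(-549, g), Mul(227, 120)), Pow(Add(S, 227688), -1)) = Mul(Add(Mul(481, Pow(-549, -1)), Mul(227, 120)), Pow(Add(-344906, 227688), -1)) = Mul(Add(Mul(481, Rational(-1, 549)), 27240), Pow(-117218, -1)) = Mul(Add(Rational(-481, 549), 27240), Rational(-1, 117218)) = Mul(Rational(14954279, 549), Rational(-1, 117218)) = Rational(-14954279, 64352682)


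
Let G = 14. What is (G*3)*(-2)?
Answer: -84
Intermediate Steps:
(G*3)*(-2) = (14*3)*(-2) = 42*(-2) = -84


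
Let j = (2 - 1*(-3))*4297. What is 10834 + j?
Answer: 32319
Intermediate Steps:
j = 21485 (j = (2 + 3)*4297 = 5*4297 = 21485)
10834 + j = 10834 + 21485 = 32319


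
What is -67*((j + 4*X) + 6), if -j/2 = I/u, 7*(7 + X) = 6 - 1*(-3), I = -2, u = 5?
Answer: 37654/35 ≈ 1075.8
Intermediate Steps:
X = -40/7 (X = -7 + (6 - 1*(-3))/7 = -7 + (6 + 3)/7 = -7 + (1/7)*9 = -7 + 9/7 = -40/7 ≈ -5.7143)
j = 4/5 (j = -(-4)/5 = -2*(-2/5) = 4/5 ≈ 0.80000)
-67*((j + 4*X) + 6) = -67*((4/5 + 4*(-40/7)) + 6) = -67*((4/5 - 160/7) + 6) = -67*(-772/35 + 6) = -67*(-562/35) = 37654/35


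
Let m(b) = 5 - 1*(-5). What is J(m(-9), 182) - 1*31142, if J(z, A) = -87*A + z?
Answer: -46966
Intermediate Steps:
m(b) = 10 (m(b) = 5 + 5 = 10)
J(z, A) = z - 87*A
J(m(-9), 182) - 1*31142 = (10 - 87*182) - 1*31142 = (10 - 15834) - 31142 = -15824 - 31142 = -46966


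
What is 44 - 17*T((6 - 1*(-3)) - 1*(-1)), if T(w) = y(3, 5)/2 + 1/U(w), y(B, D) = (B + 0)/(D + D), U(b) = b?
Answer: 159/4 ≈ 39.750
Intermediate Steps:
y(B, D) = B/(2*D) (y(B, D) = B/((2*D)) = B*(1/(2*D)) = B/(2*D))
T(w) = 3/20 + 1/w (T(w) = ((1/2)*3/5)/2 + 1/w = ((1/2)*3*(1/5))*(1/2) + 1/w = (3/10)*(1/2) + 1/w = 3/20 + 1/w)
44 - 17*T((6 - 1*(-3)) - 1*(-1)) = 44 - 17*(3/20 + 1/((6 - 1*(-3)) - 1*(-1))) = 44 - 17*(3/20 + 1/((6 + 3) + 1)) = 44 - 17*(3/20 + 1/(9 + 1)) = 44 - 17*(3/20 + 1/10) = 44 - 17*1/4 = 44 - 17/4 = 159/4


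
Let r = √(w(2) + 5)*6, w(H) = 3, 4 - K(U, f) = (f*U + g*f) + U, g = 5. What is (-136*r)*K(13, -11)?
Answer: -308448*√2 ≈ -4.3621e+5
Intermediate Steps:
K(U, f) = 4 - U - 5*f - U*f (K(U, f) = 4 - ((f*U + 5*f) + U) = 4 - ((U*f + 5*f) + U) = 4 - ((5*f + U*f) + U) = 4 - (U + 5*f + U*f) = 4 + (-U - 5*f - U*f) = 4 - U - 5*f - U*f)
r = 12*√2 (r = √(3 + 5)*6 = √8*6 = (2*√2)*6 = 12*√2 ≈ 16.971)
(-136*r)*K(13, -11) = (-1632*√2)*(4 - 1*13 - 5*(-11) - 1*13*(-11)) = (-1632*√2)*(4 - 13 + 55 + 143) = -1632*√2*189 = -308448*√2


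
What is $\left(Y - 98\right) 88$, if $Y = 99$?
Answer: $88$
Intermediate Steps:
$\left(Y - 98\right) 88 = \left(99 - 98\right) 88 = 1 \cdot 88 = 88$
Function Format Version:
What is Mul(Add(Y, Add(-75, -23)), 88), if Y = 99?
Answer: 88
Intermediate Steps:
Mul(Add(Y, Add(-75, -23)), 88) = Mul(Add(99, Add(-75, -23)), 88) = Mul(Add(99, -98), 88) = Mul(1, 88) = 88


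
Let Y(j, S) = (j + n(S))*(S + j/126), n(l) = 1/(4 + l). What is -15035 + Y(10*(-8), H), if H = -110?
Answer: -6881860/1113 ≈ -6183.2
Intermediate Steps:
Y(j, S) = (S + j/126)*(j + 1/(4 + S)) (Y(j, S) = (j + 1/(4 + S))*(S + j/126) = (S + j/126)*(j + 1/(4 + S)))
-15035 + Y(10*(-8), H) = -15035 + (10*(-8) + 126*(-110) + (10*(-8))*(4 - 110)*(10*(-8) + 126*(-110)))/(126*(4 - 110)) = -15035 + (1/126)*(-80 - 13860 - 80*(-106)*(-80 - 13860))/(-106) = -15035 + (1/126)*(-1/106)*(-80 - 13860 - 80*(-106)*(-13940)) = -15035 + (1/126)*(-1/106)*(-80 - 13860 - 118211200) = -15035 + (1/126)*(-1/106)*(-118225140) = -15035 + 9852095/1113 = -6881860/1113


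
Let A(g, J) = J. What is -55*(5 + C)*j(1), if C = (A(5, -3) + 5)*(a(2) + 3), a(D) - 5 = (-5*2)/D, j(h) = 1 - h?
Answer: 0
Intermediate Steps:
a(D) = 5 - 10/D (a(D) = 5 + (-5*2)/D = 5 - 10/D)
C = 6 (C = (-3 + 5)*((5 - 10/2) + 3) = 2*((5 - 10*½) + 3) = 2*((5 - 5) + 3) = 2*(0 + 3) = 2*3 = 6)
-55*(5 + C)*j(1) = -55*(5 + 6)*(1 - 1*1) = -605*(1 - 1) = -605*0 = -55*0 = 0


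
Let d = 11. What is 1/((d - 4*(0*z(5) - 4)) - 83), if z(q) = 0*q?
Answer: -1/56 ≈ -0.017857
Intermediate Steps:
z(q) = 0
1/((d - 4*(0*z(5) - 4)) - 83) = 1/((11 - 4*(0*0 - 4)) - 83) = 1/((11 - 4*(0 - 4)) - 83) = 1/((11 - 4*(-4)) - 83) = 1/((11 + 16) - 83) = 1/(27 - 83) = 1/(-56) = -1/56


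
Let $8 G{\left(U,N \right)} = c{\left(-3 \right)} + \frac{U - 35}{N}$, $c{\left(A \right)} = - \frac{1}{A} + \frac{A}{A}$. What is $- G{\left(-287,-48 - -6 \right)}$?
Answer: $- \frac{9}{8} \approx -1.125$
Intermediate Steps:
$c{\left(A \right)} = 1 - \frac{1}{A}$ ($c{\left(A \right)} = - \frac{1}{A} + 1 = 1 - \frac{1}{A}$)
$G{\left(U,N \right)} = \frac{1}{6} + \frac{-35 + U}{8 N}$ ($G{\left(U,N \right)} = \frac{\frac{-1 - 3}{-3} + \frac{U - 35}{N}}{8} = \frac{\left(- \frac{1}{3}\right) \left(-4\right) + \frac{-35 + U}{N}}{8} = \frac{\frac{4}{3} + \frac{-35 + U}{N}}{8} = \frac{1}{6} + \frac{-35 + U}{8 N}$)
$- G{\left(-287,-48 - -6 \right)} = - \frac{-105 + 3 \left(-287\right) + 4 \left(-48 - -6\right)}{24 \left(-48 - -6\right)} = - \frac{-105 - 861 + 4 \left(-48 + 6\right)}{24 \left(-48 + 6\right)} = - \frac{-105 - 861 + 4 \left(-42\right)}{24 \left(-42\right)} = - \frac{\left(-1\right) \left(-105 - 861 - 168\right)}{24 \cdot 42} = - \frac{\left(-1\right) \left(-1134\right)}{24 \cdot 42} = \left(-1\right) \frac{9}{8} = - \frac{9}{8}$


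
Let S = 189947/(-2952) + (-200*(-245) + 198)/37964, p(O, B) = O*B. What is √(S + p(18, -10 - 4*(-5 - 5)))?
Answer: √10399864073025874/4669572 ≈ 21.839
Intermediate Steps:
p(O, B) = B*O
S = -1766478853/28017432 (S = 189947*(-1/2952) + (49000 + 198)*(1/37964) = -189947/2952 + 49198*(1/37964) = -189947/2952 + 24599/18982 = -1766478853/28017432 ≈ -63.049)
√(S + p(18, -10 - 4*(-5 - 5))) = √(-1766478853/28017432 + (-10 - 4*(-5 - 5))*18) = √(-1766478853/28017432 + (-10 - 4*(-10))*18) = √(-1766478853/28017432 + (-10 + 40)*18) = √(-1766478853/28017432 + 30*18) = √(-1766478853/28017432 + 540) = √(13362934427/28017432) = √10399864073025874/4669572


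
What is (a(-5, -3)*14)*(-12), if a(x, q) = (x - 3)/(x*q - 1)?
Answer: 96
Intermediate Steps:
a(x, q) = (-3 + x)/(-1 + q*x) (a(x, q) = (-3 + x)/(q*x - 1) = (-3 + x)/(-1 + q*x))
(a(-5, -3)*14)*(-12) = (((-3 - 5)/(-1 - 3*(-5)))*14)*(-12) = ((-8/(-1 + 15))*14)*(-12) = ((-8/14)*14)*(-12) = (((1/14)*(-8))*14)*(-12) = -4/7*14*(-12) = -8*(-12) = 96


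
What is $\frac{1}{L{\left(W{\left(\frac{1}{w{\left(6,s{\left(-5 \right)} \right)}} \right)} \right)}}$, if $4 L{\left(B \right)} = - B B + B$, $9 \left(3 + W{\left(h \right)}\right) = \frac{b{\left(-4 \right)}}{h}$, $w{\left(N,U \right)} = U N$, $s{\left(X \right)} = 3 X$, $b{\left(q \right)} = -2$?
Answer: $- \frac{1}{68} \approx -0.014706$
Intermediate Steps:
$w{\left(N,U \right)} = N U$
$W{\left(h \right)} = -3 - \frac{2}{9 h}$ ($W{\left(h \right)} = -3 + \frac{\left(-2\right) \frac{1}{h}}{9} = -3 - \frac{2}{9 h}$)
$L{\left(B \right)} = - \frac{B^{2}}{4} + \frac{B}{4}$ ($L{\left(B \right)} = \frac{- B B + B}{4} = \frac{- B^{2} + B}{4} = \frac{B - B^{2}}{4} = - \frac{B^{2}}{4} + \frac{B}{4}$)
$\frac{1}{L{\left(W{\left(\frac{1}{w{\left(6,s{\left(-5 \right)} \right)}} \right)} \right)}} = \frac{1}{\frac{1}{4} \left(-3 - \frac{2}{9 \frac{1}{6 \cdot 3 \left(-5\right)}}\right) \left(1 - \left(-3 - \frac{2}{9 \frac{1}{6 \cdot 3 \left(-5\right)}}\right)\right)} = \frac{1}{\frac{1}{4} \left(-3 - \frac{2}{9 \frac{1}{6 \left(-15\right)}}\right) \left(1 - \left(-3 - \frac{2}{9 \frac{1}{6 \left(-15\right)}}\right)\right)} = \frac{1}{\frac{1}{4} \left(-3 - \frac{2}{9 \frac{1}{-90}}\right) \left(1 - \left(-3 - \frac{2}{9 \frac{1}{-90}}\right)\right)} = \frac{1}{\frac{1}{4} \left(-3 - \frac{2}{9 \left(- \frac{1}{90}\right)}\right) \left(1 - \left(-3 - \frac{2}{9 \left(- \frac{1}{90}\right)}\right)\right)} = \frac{1}{\frac{1}{4} \left(-3 - -20\right) \left(1 - \left(-3 - -20\right)\right)} = \frac{1}{\frac{1}{4} \left(-3 + 20\right) \left(1 - \left(-3 + 20\right)\right)} = \frac{1}{\frac{1}{4} \cdot 17 \left(1 - 17\right)} = \frac{1}{\frac{1}{4} \cdot 17 \left(-16\right)} = \frac{1}{-68} = - \frac{1}{68}$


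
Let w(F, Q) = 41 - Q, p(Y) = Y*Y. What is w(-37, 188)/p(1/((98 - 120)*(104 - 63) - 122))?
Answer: -154140672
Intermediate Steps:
p(Y) = Y²
w(-37, 188)/p(1/((98 - 120)*(104 - 63) - 122)) = (41 - 1*188)/((1/((98 - 120)*(104 - 63) - 122))²) = (41 - 188)/((1/(-22*41 - 122))²) = -147*(-902 - 122)² = -147/((1/(-1024))²) = -147/((-1/1024)²) = -147/1/1048576 = -147*1048576 = -154140672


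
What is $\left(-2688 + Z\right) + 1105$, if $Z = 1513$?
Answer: $-70$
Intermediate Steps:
$\left(-2688 + Z\right) + 1105 = \left(-2688 + 1513\right) + 1105 = -1175 + 1105 = -70$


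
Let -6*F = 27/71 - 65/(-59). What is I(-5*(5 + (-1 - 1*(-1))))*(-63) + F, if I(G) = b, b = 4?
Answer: -3169988/12567 ≈ -252.25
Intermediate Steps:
F = -3104/12567 (F = -(27/71 - 65/(-59))/6 = -(27*(1/71) - 65*(-1/59))/6 = -(27/71 + 65/59)/6 = -1/6*6208/4189 = -3104/12567 ≈ -0.24700)
I(G) = 4
I(-5*(5 + (-1 - 1*(-1))))*(-63) + F = 4*(-63) - 3104/12567 = -252 - 3104/12567 = -3169988/12567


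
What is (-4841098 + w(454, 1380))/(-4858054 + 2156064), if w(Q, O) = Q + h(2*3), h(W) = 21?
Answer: 4840623/2701990 ≈ 1.7915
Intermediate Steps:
w(Q, O) = 21 + Q (w(Q, O) = Q + 21 = 21 + Q)
(-4841098 + w(454, 1380))/(-4858054 + 2156064) = (-4841098 + (21 + 454))/(-4858054 + 2156064) = (-4841098 + 475)/(-2701990) = -4840623*(-1/2701990) = 4840623/2701990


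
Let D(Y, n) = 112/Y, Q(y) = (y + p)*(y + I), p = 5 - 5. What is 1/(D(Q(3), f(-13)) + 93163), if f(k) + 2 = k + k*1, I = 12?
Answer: 45/4192447 ≈ 1.0734e-5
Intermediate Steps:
f(k) = -2 + 2*k (f(k) = -2 + (k + k*1) = -2 + (k + k) = -2 + 2*k)
p = 0
Q(y) = y*(12 + y) (Q(y) = (y + 0)*(y + 12) = y*(12 + y))
1/(D(Q(3), f(-13)) + 93163) = 1/(112/((3*(12 + 3))) + 93163) = 1/(112/((3*15)) + 93163) = 1/(112/45 + 93163) = 1/(4192447/45) = 45/4192447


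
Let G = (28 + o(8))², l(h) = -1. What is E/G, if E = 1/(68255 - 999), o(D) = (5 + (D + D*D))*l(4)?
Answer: 1/161481656 ≈ 6.1926e-9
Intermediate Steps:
o(D) = -5 - D - D² (o(D) = (5 + (D + D*D))*(-1) = (5 + (D + D²))*(-1) = (5 + D + D²)*(-1) = -5 - D - D²)
E = 1/67256 ≈ 1.4869e-5
G = 2401 (G = (28 + (-5 - 1*8 - 1*8²))² = (28 + (-5 - 8 - 1*64))² = (28 + (-5 - 8 - 64))² = (28 - 77)² = (-49)² = 2401)
E/G = (1/67256)/2401 = (1/67256)*(1/2401) = 1/161481656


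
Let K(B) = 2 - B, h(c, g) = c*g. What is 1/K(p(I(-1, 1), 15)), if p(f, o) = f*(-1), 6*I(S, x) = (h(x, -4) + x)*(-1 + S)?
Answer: ⅓ ≈ 0.33333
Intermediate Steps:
I(S, x) = -x*(-1 + S)/2 (I(S, x) = ((x*(-4) + x)*(-1 + S))/6 = ((-4*x + x)*(-1 + S))/6 = ((-3*x)*(-1 + S))/6 = (-3*x*(-1 + S))/6 = -x*(-1 + S)/2)
p(f, o) = -f
1/K(p(I(-1, 1), 15)) = 1/(2 - (-1)*(½)*1*(1 - 1*(-1))) = 1/(2 - (-1)*(½)*1*(1 + 1)) = 1/(2 - (-1)*(½)*1*2) = 1/(2 - (-1)) = 1/(2 - 1*(-1)) = 1/(2 + 1) = 1/3 = ⅓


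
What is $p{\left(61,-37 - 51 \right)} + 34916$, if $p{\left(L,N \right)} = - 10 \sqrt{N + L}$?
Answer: $34916 - 30 i \sqrt{3} \approx 34916.0 - 51.962 i$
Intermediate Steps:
$p{\left(L,N \right)} = - 10 \sqrt{L + N}$
$p{\left(61,-37 - 51 \right)} + 34916 = - 10 \sqrt{61 - 88} + 34916 = - 10 \sqrt{-27} + 34916 = - 10 \cdot 3 i \sqrt{3} + 34916 = - 30 i \sqrt{3} + 34916 = 34916 - 30 i \sqrt{3}$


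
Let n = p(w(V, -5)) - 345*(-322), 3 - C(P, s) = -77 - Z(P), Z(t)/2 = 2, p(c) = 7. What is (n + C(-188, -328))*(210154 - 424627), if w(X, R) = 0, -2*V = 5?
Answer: -23845322613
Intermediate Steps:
V = -5/2 (V = -½*5 = -5/2 ≈ -2.5000)
Z(t) = 4 (Z(t) = 2*2 = 4)
C(P, s) = 84 (C(P, s) = 3 - (-77 - 1*4) = 3 - (-77 - 4) = 3 - 1*(-81) = 3 + 81 = 84)
n = 111097 (n = 7 - 345*(-322) = 7 + 111090 = 111097)
(n + C(-188, -328))*(210154 - 424627) = (111097 + 84)*(210154 - 424627) = 111181*(-214473) = -23845322613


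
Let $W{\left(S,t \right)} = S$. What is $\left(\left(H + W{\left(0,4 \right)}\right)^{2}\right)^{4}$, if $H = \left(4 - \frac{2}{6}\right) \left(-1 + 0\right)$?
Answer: $\frac{214358881}{6561} \approx 32672.0$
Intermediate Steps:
$H = - \frac{11}{3}$ ($H = \left(4 - \frac{1}{3}\right) \left(-1\right) = \frac{11}{3} \left(-1\right) = - \frac{11}{3} \approx -3.6667$)
$\left(\left(H + W{\left(0,4 \right)}\right)^{2}\right)^{4} = \left(\left(- \frac{11}{3} + 0\right)^{2}\right)^{4} = \left(\left(- \frac{11}{3}\right)^{2}\right)^{4} = \left(\frac{121}{9}\right)^{4} = \frac{214358881}{6561}$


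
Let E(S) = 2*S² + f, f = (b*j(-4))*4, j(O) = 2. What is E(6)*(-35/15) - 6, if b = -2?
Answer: -410/3 ≈ -136.67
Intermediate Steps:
f = -16 (f = -2*2*4 = -4*4 = -16)
E(S) = -16 + 2*S² (E(S) = 2*S² - 16 = -16 + 2*S²)
E(6)*(-35/15) - 6 = (-16 + 2*6²)*(-35/15) - 6 = (-16 + 2*36)*(-35*1/15) - 6 = (-16 + 72)*(-7/3) - 6 = 56*(-7/3) - 6 = -392/3 - 6 = -410/3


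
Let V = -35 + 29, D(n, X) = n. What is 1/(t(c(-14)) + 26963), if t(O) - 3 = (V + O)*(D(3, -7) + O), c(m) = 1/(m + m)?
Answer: 784/21127317 ≈ 3.7108e-5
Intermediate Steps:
V = -6
c(m) = 1/(2*m)
t(O) = 3 + (-6 + O)*(3 + O)
1/(t(c(-14)) + 26963) = 1/((-15 + ((½)/(-14))² - 3/(2*(-14))) + 26963) = 1/((-15 + ((½)*(-1/14))² - 3*(-1)/(2*14)) + 26963) = 1/((-15 + (-1/28)² - 3*(-1/28)) + 26963) = 1/((-15 + 1/784 + 3/28) + 26963) = 1/(-11675/784 + 26963) = 1/(21127317/784) = 784/21127317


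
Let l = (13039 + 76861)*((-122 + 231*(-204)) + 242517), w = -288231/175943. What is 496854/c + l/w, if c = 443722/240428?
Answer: -23628790524867464416/2205076479 ≈ -1.0716e+10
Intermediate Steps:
c = 221861/120214 (c = 443722*(1/240428) = 221861/120214 ≈ 1.8456)
w = -9939/6067 (w = -288231*1/175943 = -9939/6067 ≈ -1.6382)
l = 17554862900 (l = 89900*((-122 - 47124) + 242517) = 89900*(-47246 + 242517) = 89900*195271 = 17554862900)
496854/c + l/w = 496854/(221861/120214) + 17554862900/(-9939/6067) = 496854*(120214/221861) + 17554862900*(-6067/9939) = 59728806756/221861 - 106505353214300/9939 = -23628790524867464416/2205076479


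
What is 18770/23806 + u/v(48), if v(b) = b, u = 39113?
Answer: 466012519/571344 ≈ 815.64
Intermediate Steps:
18770/23806 + u/v(48) = 18770/23806 + 39113/48 = 18770*(1/23806) + 39113*(1/48) = 9385/11903 + 39113/48 = 466012519/571344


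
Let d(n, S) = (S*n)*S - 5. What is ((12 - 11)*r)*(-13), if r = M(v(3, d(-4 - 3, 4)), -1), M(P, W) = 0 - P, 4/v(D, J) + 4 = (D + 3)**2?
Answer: 13/8 ≈ 1.6250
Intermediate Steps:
d(n, S) = -5 + n*S**2 (d(n, S) = n*S**2 - 5 = -5 + n*S**2)
v(D, J) = 4/(-4 + (3 + D)**2) (v(D, J) = 4/(-4 + (D + 3)**2) = 4/(-4 + (3 + D)**2))
M(P, W) = -P
r = -1/8 (r = -4/(-4 + (3 + 3)**2) = -4/(-4 + 6**2) = -4/(-4 + 36) = -4/32 = -1*1/8 = -1/8 ≈ -0.12500)
((12 - 11)*r)*(-13) = ((12 - 11)*(-1/8))*(-13) = (1*(-1/8))*(-13) = -1/8*(-13) = 13/8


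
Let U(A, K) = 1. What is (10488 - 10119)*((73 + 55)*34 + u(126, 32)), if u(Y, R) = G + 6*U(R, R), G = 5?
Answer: 1609947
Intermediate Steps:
u(Y, R) = 11 (u(Y, R) = 5 + 6*1 = 5 + 6 = 11)
(10488 - 10119)*((73 + 55)*34 + u(126, 32)) = (10488 - 10119)*((73 + 55)*34 + 11) = 369*(128*34 + 11) = 369*(4352 + 11) = 369*4363 = 1609947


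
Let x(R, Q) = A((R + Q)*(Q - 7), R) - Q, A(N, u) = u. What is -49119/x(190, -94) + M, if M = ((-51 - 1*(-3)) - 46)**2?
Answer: 2460305/284 ≈ 8663.0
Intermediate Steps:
x(R, Q) = R - Q
M = 8836 (M = ((-51 + 3) - 46)**2 = (-48 - 46)**2 = (-94)**2 = 8836)
-49119/x(190, -94) + M = -49119/(190 - 1*(-94)) + 8836 = -49119/(190 + 94) + 8836 = -49119/284 + 8836 = 2460305/284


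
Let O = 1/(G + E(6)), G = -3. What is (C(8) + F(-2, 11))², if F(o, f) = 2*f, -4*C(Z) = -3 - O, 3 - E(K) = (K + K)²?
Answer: 171688609/331776 ≈ 517.48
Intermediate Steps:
E(K) = 3 - 4*K² (E(K) = 3 - (K + K)² = 3 - (2*K)² = 3 - 4*K²)
O = -1/144 (O = 1/(-3 + (3 - 4*6²)) = 1/(-3 + (3 - 4*36)) = 1/(-3 + (3 - 144)) = 1/(-3 - 141) = 1/(-144) = -1/144 ≈ -0.0069444)
C(Z) = 431/576 (C(Z) = -(-3 - 1*(-1/144))/4 = -(-3 + 1/144)/4 = -¼*(-431/144) = 431/576)
(C(8) + F(-2, 11))² = (431/576 + 2*11)² = (431/576 + 22)² = (13103/576)² = 171688609/331776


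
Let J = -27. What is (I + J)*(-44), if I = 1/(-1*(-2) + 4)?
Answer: 3542/3 ≈ 1180.7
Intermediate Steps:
I = ⅙ (I = 1/(2 + 4) = 1/6 = ⅙ ≈ 0.16667)
(I + J)*(-44) = (⅙ - 27)*(-44) = -161/6*(-44) = 3542/3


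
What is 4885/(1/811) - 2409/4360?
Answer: 17273162191/4360 ≈ 3.9617e+6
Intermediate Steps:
4885/(1/811) - 2409/4360 = 4885/(1/811) - 2409*1/4360 = 4885*811 - 2409/4360 = 3961735 - 2409/4360 = 17273162191/4360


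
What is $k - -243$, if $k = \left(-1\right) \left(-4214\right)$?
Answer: $4457$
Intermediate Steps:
$k = 4214$
$k - -243 = 4214 - -243 = 4214 + 243 = 4457$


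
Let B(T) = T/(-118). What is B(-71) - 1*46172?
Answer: -5448225/118 ≈ -46171.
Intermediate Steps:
B(T) = -T/118 (B(T) = T*(-1/118) = -T/118)
B(-71) - 1*46172 = -1/118*(-71) - 1*46172 = 71/118 - 46172 = -5448225/118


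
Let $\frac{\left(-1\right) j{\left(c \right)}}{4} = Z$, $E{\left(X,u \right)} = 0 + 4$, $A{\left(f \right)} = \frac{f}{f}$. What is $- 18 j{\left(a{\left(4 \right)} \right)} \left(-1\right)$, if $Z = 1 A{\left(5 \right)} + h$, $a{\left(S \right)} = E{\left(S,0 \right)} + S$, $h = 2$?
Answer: $-216$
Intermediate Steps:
$A{\left(f \right)} = 1$
$E{\left(X,u \right)} = 4$
$a{\left(S \right)} = 4 + S$
$Z = 3$ ($Z = 1 \cdot 1 + 2 = 1 + 2 = 3$)
$j{\left(c \right)} = -12$ ($j{\left(c \right)} = \left(-4\right) 3 = -12$)
$- 18 j{\left(a{\left(4 \right)} \right)} \left(-1\right) = \left(-18\right) \left(-12\right) \left(-1\right) = 216 \left(-1\right) = -216$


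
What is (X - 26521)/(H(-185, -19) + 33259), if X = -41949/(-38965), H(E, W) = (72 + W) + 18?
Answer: -516674408/649351725 ≈ -0.79568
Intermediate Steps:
H(E, W) = 90 + W
X = 41949/38965 (X = -41949*(-1/38965) = 41949/38965 ≈ 1.0766)
(X - 26521)/(H(-185, -19) + 33259) = (41949/38965 - 26521)/((90 - 19) + 33259) = -1033348816/(38965*(71 + 33259)) = -1033348816/38965/33330 = -1033348816/38965*1/33330 = -516674408/649351725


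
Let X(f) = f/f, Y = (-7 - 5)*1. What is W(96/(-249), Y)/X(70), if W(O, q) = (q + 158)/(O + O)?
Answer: -6059/32 ≈ -189.34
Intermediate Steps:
Y = -12 (Y = -12*1 = -12)
W(O, q) = (158 + q)/(2*O) (W(O, q) = (158 + q)/((2*O)) = (158 + q)*(1/(2*O)) = (158 + q)/(2*O))
X(f) = 1
W(96/(-249), Y)/X(70) = ((158 - 12)/(2*((96/(-249)))))/1 = ((½)*146/(96*(-1/249)))*1 = ((½)*146/(-32/83))*1 = ((½)*(-83/32)*146)*1 = -6059/32*1 = -6059/32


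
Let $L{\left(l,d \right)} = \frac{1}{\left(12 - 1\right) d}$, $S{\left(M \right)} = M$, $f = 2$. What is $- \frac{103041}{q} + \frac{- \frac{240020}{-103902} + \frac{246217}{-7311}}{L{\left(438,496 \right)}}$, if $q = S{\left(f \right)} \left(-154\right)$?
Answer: $- \frac{2220158790686215}{12998070932} \approx -1.7081 \cdot 10^{5}$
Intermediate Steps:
$q = -308$ ($q = 2 \left(-154\right) = -308$)
$L{\left(l,d \right)} = \frac{1}{11 d}$
$- \frac{103041}{q} + \frac{- \frac{240020}{-103902} + \frac{246217}{-7311}}{L{\left(438,496 \right)}} = - \frac{103041}{-308} + \frac{- \frac{240020}{-103902} + \frac{246217}{-7311}}{\frac{1}{11} \cdot \frac{1}{496}} = \left(-103041\right) \left(- \frac{1}{308}\right) + \frac{\left(-240020\right) \left(- \frac{1}{103902}\right) + 246217 \left(- \frac{1}{7311}\right)}{\frac{1}{11} \cdot \frac{1}{496}} = \frac{103041}{308} + \left(\frac{120010}{51951} - \frac{246217}{7311}\right) \frac{1}{\frac{1}{5456}} = \frac{103041}{308} - \frac{7222426228688}{42201529} = - \frac{2220158790686215}{12998070932}$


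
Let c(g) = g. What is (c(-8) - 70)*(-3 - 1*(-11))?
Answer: -624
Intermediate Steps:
(c(-8) - 70)*(-3 - 1*(-11)) = (-8 - 70)*(-3 - 1*(-11)) = -78*(-3 + 11) = -78*8 = -624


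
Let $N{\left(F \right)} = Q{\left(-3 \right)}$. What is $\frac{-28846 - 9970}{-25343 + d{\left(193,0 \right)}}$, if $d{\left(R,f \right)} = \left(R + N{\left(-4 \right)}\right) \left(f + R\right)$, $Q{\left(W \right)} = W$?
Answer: $- \frac{38816}{11327} \approx -3.4269$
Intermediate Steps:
$N{\left(F \right)} = -3$
$d{\left(R,f \right)} = \left(-3 + R\right) \left(R + f\right)$ ($d{\left(R,f \right)} = \left(R - 3\right) \left(f + R\right) = \left(-3 + R\right) \left(R + f\right)$)
$\frac{-28846 - 9970}{-25343 + d{\left(193,0 \right)}} = \frac{-28846 - 9970}{-25343 + \left(193^{2} - 579 - 0 + 193 \cdot 0\right)} = - \frac{38816}{-25343 + \left(37249 - 579 + 0 + 0\right)} = - \frac{38816}{-25343 + 36670} = - \frac{38816}{11327}$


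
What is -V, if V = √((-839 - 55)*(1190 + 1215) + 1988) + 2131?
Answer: -2131 - I*√2148082 ≈ -2131.0 - 1465.6*I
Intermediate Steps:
V = 2131 + I*√2148082 (V = √(-894*2405 + 1988) + 2131 = √(-2150070 + 1988) + 2131 = √(-2148082) + 2131 = I*√2148082 + 2131 = 2131 + I*√2148082 ≈ 2131.0 + 1465.6*I)
-V = -(2131 + I*√2148082) = -2131 - I*√2148082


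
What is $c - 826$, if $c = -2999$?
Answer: $-3825$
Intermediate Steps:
$c - 826 = -2999 - 826 = -3825$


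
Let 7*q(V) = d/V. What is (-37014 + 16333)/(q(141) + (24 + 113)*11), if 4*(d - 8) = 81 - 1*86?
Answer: -27216196/1983221 ≈ -13.723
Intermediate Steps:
d = 27/4 (d = 8 + (81 - 1*86)/4 = 8 + (81 - 86)/4 = 8 + (¼)*(-5) = 8 - 5/4 = 27/4 ≈ 6.7500)
q(V) = 27/(28*V) (q(V) = (27/(4*V))/7 = 27/(28*V))
(-37014 + 16333)/(q(141) + (24 + 113)*11) = (-37014 + 16333)/((27/28)/141 + (24 + 113)*11) = -20681/((27/28)*(1/141) + 137*11) = -20681/(9/1316 + 1507) = -20681/1983221/1316 = -20681*1316/1983221 = -27216196/1983221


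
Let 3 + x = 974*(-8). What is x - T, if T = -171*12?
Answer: -5743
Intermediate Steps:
x = -7795 (x = -3 + 974*(-8) = -3 - 7792 = -7795)
T = -2052
x - T = -7795 - 1*(-2052) = -7795 + 2052 = -5743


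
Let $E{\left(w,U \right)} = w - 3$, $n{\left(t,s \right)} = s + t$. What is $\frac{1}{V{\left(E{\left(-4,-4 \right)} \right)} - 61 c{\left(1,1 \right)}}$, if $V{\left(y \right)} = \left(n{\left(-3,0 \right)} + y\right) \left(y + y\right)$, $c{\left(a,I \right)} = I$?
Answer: $\frac{1}{79} \approx 0.012658$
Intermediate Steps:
$E{\left(w,U \right)} = -3 + w$ ($E{\left(w,U \right)} = w - 3 = -3 + w$)
$V{\left(y \right)} = 2 y \left(-3 + y\right)$ ($V{\left(y \right)} = \left(\left(0 - 3\right) + y\right) \left(y + y\right) = \left(-3 + y\right) 2 y = 2 y \left(-3 + y\right)$)
$\frac{1}{V{\left(E{\left(-4,-4 \right)} \right)} - 61 c{\left(1,1 \right)}} = \frac{1}{2 \left(-3 - 4\right) \left(-3 - 7\right) - 61} = \frac{1}{2 \left(-7\right) \left(-3 - 7\right) - 61} = \frac{1}{2 \left(-7\right) \left(-10\right) - 61} = \frac{1}{140 - 61} = \frac{1}{79}$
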